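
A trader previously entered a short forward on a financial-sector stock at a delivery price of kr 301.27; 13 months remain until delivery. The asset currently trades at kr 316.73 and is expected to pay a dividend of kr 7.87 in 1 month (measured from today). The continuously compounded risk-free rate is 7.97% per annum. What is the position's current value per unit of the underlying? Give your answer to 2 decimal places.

-kr 32.56

PV(remaining dividends) I = 7.87·e^(−0.0797·1/12) = 7.8179
Current forward F = (S − I)·e^(rT) = (316.73 − 7.8179)·e^(0.0797·13/12) = 308.9121 × 1.090179 = 336.7695
Value (long) = (F − K)·e^(−rT) = (336.7695 − 301.27) × 0.917281 = 32.5630
Short position value = −(long value) = -kr 32.56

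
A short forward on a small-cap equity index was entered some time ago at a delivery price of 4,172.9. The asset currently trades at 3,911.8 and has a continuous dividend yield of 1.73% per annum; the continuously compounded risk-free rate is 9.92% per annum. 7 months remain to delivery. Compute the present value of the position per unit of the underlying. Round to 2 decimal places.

Current fair forward for the remaining 7 months: F = S·e^((r − q)·T), (r − q) = 0.0992 − 0.0173 = 0.0819
F = 3911.8 · e^(0.0819 × 7/12) = 3911.8 × 1.04893462 = 4103.2224
Value of long forward = (F − K)·e^(−rT) = (4103.2224 − 4172.9) · e^(−0.0992·7/12)
= -69.6776 × 0.94377578 = -65.76
Short position value = −(long value) = 65.76

65.76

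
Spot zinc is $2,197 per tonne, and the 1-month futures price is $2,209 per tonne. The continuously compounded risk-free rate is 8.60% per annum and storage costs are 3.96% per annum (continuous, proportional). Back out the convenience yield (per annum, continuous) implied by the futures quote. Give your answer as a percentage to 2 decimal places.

6.02%

F = S·e^((r+u−y)T) ⇒ (r+u−y) = ln(F/S)/T
ln(2209/2197) = 0.005447; /T ⇒ 0.065364
y = r + u − ln(F/S)/T = 0.0860 + 0.0396 − 0.065364 = 0.060236
y = 6.02%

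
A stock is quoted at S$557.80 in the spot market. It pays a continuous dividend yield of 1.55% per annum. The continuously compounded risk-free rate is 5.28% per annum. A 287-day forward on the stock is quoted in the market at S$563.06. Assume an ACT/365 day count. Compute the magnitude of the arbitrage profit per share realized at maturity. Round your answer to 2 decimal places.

Fair forward: F* = S·e^(carry·T), with carry = (r − q) = 0.0528 − 0.0155 = 0.0373
F* = 557.80 · e^(0.0373 × 287/365) = 557.80 · e^0.029329 = 557.80 × 1.029763 = S$574.4018
Market S$563.06 < fair S$574.4018: forward underpriced → reverse cash-and-carry (short spot, go long the forward).
At maturity, profit = |F_mkt − F*| = |563.06 − 574.4018| = S$11.34 per share

S$11.34 per share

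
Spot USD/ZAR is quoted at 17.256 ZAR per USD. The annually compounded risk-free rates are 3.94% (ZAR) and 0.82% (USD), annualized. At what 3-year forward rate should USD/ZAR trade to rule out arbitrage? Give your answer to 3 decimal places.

18.908

By covered interest parity, F = S · (1+r_ZAR)^T / (1+r_USD)^T
= 17.256 × 1.122918 / 1.024802 = 17.256 × 1.095741
F = 18.908 ZAR per USD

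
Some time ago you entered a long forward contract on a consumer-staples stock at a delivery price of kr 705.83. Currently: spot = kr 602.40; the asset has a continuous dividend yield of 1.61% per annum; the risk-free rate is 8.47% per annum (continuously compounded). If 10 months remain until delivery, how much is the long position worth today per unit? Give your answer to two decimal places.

-kr 63.36

Current fair forward for the remaining 10 months: F = S·e^((r − q)·T), (r − q) = 0.0847 − 0.0161 = 0.0686
F = 602.40 · e^(0.0686 × 10/12) = 602.40 × 1.058832 = 637.8404
Value of long forward = (F − K)·e^(−rT) = (637.8404 − 705.83) · e^(−0.0847·10/12)
= -67.9896 × 0.931850 = -63.36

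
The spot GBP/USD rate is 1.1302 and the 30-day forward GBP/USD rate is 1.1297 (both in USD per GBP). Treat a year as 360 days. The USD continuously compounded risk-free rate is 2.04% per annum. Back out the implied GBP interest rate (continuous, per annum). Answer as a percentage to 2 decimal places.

F = S·e^((r_USD − r_GBP)T) ⇒ r_GBP = r_USD − ln(F/S)/T
ln(1.1297/1.1302) = -0.000442; /(30/360) = -0.005304
r_GBP = 0.0204 + 0.005304 = 0.025704
r_GBP = 2.57%

2.57%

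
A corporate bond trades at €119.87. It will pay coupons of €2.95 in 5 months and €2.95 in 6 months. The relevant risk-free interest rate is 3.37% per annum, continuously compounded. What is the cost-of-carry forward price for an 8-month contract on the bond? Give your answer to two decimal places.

€116.65

PV(coupons) I = 2.95·e^(−0.0337·5/12) + 2.95·e^(−0.0337·6/12)
I = 2.9089 + 2.9007 = 5.8096
F = (S − I)·e^(rT) = (119.87 − 5.8096) · e^(0.0337·8/12)
= 114.0604 · e^0.022467 = 114.0604 × 1.022721 = €116.65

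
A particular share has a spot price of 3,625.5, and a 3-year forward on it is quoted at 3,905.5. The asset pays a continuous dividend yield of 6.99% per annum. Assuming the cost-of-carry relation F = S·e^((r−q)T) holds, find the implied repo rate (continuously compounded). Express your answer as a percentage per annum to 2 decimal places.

From F = S·e^((r−q)T): (r − q) = ln(F/S)/T
ln(3905.5/3625.5) = ln(1.077231) = 0.074394
(r − q) = 0.074394 / (3) = 0.024798
r = ln(F/S)/T + q = 0.024798 + 0.0699 = 0.094698
r = 9.47%

9.47%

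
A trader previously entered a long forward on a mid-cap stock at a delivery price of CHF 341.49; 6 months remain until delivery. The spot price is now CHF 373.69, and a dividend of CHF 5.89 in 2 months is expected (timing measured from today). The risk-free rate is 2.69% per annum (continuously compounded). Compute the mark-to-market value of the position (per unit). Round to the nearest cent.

PV(remaining dividends) I = 5.89·e^(−0.0269·2/12) = 5.8637
Current forward F = (S − I)·e^(rT) = (373.69 − 5.8637)·e^(0.0269·6/12) = 367.8263 × 1.013541 = 372.8070
Value (long) = (F − K)·e^(−rT) = (372.8070 − 341.49) × 0.986640 = 30.8986
Value = CHF 30.90

CHF 30.90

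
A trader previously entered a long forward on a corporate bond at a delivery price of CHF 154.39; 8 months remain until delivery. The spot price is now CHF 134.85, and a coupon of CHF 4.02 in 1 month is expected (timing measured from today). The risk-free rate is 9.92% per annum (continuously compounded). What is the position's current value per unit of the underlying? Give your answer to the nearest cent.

-CHF 13.65

PV(remaining coupons) I = 4.02·e^(−0.0992·1/12) = 3.9869
Current forward F = (S − I)·e^(rT) = (134.85 − 3.9869)·e^(0.0992·8/12) = 130.8631 × 1.068369 = 139.8101
Value (long) = (F − K)·e^(−rT) = (139.8101 − 154.39) × 0.936006 = -13.6469
Value = -CHF 13.65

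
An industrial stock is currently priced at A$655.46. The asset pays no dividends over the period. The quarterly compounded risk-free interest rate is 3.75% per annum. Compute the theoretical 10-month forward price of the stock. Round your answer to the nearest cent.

F = S · (1+r/4)^(4T)
= 655.46 × 1.031593
F = A$676.17

A$676.17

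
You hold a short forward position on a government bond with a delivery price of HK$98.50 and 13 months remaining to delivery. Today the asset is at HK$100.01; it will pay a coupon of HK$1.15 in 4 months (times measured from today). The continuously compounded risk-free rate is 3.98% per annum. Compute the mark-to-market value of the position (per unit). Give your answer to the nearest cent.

PV(remaining coupons) I = 1.15·e^(−0.0398·4/12) = 1.1348
Current forward F = (S − I)·e^(rT) = (100.01 − 1.1348)·e^(0.0398·13/12) = 98.8752 × 1.044060 = 103.2316
Value (long) = (F − K)·e^(−rT) = (103.2316 − 98.50) × 0.957800 = 4.5319
Short position value = −(long value) = -HK$4.53

-HK$4.53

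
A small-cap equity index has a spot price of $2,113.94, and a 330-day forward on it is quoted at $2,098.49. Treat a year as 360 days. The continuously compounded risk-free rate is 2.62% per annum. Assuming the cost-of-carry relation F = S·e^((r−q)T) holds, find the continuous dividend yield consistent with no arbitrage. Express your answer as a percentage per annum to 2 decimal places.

From F = S·e^((r−q)T): (r − q) = ln(F/S)/T
ln(2098.49/2113.94) = ln(0.992691) = -0.007336
(r − q) = -0.007336 / (330/360) = -0.008003
q = r − ln(F/S)/T = 0.0262 + 0.008003 = 0.034203
q = 3.42%

3.42%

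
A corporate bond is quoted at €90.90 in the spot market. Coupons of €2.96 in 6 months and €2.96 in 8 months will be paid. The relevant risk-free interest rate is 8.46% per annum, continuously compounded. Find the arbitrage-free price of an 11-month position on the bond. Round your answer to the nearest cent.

€92.14

PV(coupons) I = 2.96·e^(−0.0846·6/12) + 2.96·e^(−0.0846·8/12)
I = 2.8374 + 2.7977 = 5.6351
F = (S − I)·e^(rT) = (90.90 − 5.6351) · e^(0.0846·11/12)
= 85.2649 · e^0.077550 = 85.2649 × 1.080636 = €92.14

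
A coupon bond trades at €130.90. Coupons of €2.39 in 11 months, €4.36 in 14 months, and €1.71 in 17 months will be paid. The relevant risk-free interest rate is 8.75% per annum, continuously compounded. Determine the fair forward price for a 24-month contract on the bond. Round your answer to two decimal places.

PV(coupons) I = 2.39·e^(−0.0875·11/12) + 4.36·e^(−0.0875·14/12) + 1.71·e^(−0.0875·17/12)
I = 2.2058 + 3.9369 + 1.5106 = 7.6533
F = (S − I)·e^(rT) = (130.90 − 7.6533) · e^(0.0875·24/12)
= 123.2467 · e^0.175000 = 123.2467 × 1.191246 = €146.82

€146.82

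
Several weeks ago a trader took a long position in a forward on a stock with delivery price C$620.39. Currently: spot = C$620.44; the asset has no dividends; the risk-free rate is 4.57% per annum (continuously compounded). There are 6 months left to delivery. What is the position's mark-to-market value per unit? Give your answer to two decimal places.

C$14.07

Current fair forward for the remaining 6 months: F = S·e^(r·T), r = 0.0457
F = 620.44 · e^(0.0457 × 6/12) = 620.44 × 1.023113 = 634.7802
Value of long forward = (F − K)·e^(−rT) = (634.7802 − 620.39) · e^(−0.0457·6/12)
= 14.3902 × 0.977409 = 14.07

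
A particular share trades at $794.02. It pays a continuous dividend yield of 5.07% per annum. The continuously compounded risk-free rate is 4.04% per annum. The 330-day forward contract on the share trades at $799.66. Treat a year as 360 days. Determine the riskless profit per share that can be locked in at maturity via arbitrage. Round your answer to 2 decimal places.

Fair forward: F* = S·e^(carry·T), with carry = (r − q) = 0.0404 − 0.0507 = -0.0103
F* = 794.02 · e^(-0.0103 × 330/360) = 794.02 · e^-0.009442 = 794.02 × 0.990602 = $786.5578
Market $799.66 > fair $786.5578: forward overpriced → cash-and-carry (buy spot, short the forward).
At maturity, profit = |F_mkt − F*| = |799.66 − 786.5578| = $13.10 per share

$13.10 per share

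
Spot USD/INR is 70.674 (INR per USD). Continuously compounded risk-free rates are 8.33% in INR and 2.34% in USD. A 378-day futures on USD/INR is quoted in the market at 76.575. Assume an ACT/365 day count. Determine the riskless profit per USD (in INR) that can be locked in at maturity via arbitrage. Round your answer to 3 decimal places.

Fair futures: F* = S·e^(carry·T), with carry = (r_INR − r_USD) = 0.0833 − 0.0234 = 0.0599
F* = 70.674 · e^(0.0599 × 378/365) = 70.674 · e^0.062033 = 70.674 × 1.063997 = 75.1969
Market 76.575 > fair 75.1969: forward overpriced → cash-and-carry (buy spot, short the forward).
At maturity, profit = |F_mkt − F*| = |76.575 − 75.1969| = 1.378 per USD (in INR)

1.378 per USD (in INR)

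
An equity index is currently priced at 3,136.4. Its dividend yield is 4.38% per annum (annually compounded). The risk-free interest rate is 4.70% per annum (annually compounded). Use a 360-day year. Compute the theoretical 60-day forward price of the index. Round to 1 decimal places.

3,138.0

F = S · (1+r)^T / (1+q)^T
= 3136.4 × 1.007684 / 1.007170 = 3136.4 × 1.000510
F = 3,138.0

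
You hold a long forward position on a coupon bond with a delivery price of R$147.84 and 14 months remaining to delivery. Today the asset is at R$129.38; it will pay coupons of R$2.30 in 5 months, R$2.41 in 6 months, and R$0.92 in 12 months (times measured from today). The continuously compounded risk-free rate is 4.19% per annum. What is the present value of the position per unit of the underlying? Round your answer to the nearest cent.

-R$16.91

PV(remaining coupons) I = 2.30·e^(−0.0419·5/12) + 2.41·e^(−0.0419·6/12) + 0.92·e^(−0.0419·12/12) = 5.5025
Current forward F = (S − I)·e^(rT) = (129.38 − 5.5025)·e^(0.0419·14/12) = 123.8775 × 1.050098 = 130.0835
Value (long) = (F − K)·e^(−rT) = (130.0835 − 147.84) × 0.952292 = -16.9094
Value = -R$16.91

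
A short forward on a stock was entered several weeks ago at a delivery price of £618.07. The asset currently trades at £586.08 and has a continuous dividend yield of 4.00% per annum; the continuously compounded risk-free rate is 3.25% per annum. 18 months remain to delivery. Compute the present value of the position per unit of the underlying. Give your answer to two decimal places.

£36.71

Current fair forward for the remaining 18 months: F = S·e^((r − q)·T), (r − q) = 0.0325 − 0.0400 = -0.0075
F = 586.08 · e^(-0.0075 × 18/12) = 586.08 × 0.988813 = 579.5235
Value of long forward = (F − K)·e^(−rT) = (579.5235 − 618.07) · e^(−0.0325·18/12)
= -38.5465 × 0.952419 = -36.71
Short position value = −(long value) = £36.71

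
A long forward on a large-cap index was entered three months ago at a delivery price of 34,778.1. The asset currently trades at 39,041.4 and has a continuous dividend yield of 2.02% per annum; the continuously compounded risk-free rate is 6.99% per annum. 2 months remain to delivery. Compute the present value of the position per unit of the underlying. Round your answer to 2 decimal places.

Current fair forward for the remaining 2 months: F = S·e^((r − q)·T), (r − q) = 0.0699 − 0.0202 = 0.0497
F = 39041.4 · e^(0.0497 × 2/12) = 39041.4 × 1.00831774 = 39366.1362
Value of long forward = (F − K)·e^(−rT) = (39366.1362 − 34778.1) · e^(−0.0699·2/12)
= 4588.0362 × 0.98841760 = 4534.90

4534.90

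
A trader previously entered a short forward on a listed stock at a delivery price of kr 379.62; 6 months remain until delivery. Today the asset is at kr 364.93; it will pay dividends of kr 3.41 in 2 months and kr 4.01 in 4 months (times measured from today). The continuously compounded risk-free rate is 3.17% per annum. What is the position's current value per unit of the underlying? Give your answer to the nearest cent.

kr 16.08

PV(remaining dividends) I = 3.41·e^(−0.0317·2/12) + 4.01·e^(−0.0317·4/12) = 7.3599
Current forward F = (S − I)·e^(rT) = (364.93 − 7.3599)·e^(0.0317·6/12) = 357.5701 × 1.015976 = 363.2826
Value (long) = (F − K)·e^(−rT) = (363.2826 − 379.62) × 0.984275 = -16.0805
Short position value = −(long value) = kr 16.08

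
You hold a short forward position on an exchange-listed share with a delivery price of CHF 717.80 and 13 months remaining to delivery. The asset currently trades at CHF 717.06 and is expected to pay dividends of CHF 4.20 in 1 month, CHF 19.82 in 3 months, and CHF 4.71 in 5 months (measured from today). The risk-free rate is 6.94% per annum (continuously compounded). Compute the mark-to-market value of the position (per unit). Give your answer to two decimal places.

PV(remaining dividends) I = 4.20·e^(−0.0694·1/12) + 19.82·e^(−0.0694·3/12) + 4.71·e^(−0.0694·5/12) = 28.2306
Current forward F = (S − I)·e^(rT) = (717.06 − 28.2306)·e^(0.0694·13/12) = 688.8294 × 1.078082 = 742.6146
Value (long) = (F − K)·e^(−rT) = (742.6146 − 717.80) × 0.927573 = 23.0174
Short position value = −(long value) = -CHF 23.02

-CHF 23.02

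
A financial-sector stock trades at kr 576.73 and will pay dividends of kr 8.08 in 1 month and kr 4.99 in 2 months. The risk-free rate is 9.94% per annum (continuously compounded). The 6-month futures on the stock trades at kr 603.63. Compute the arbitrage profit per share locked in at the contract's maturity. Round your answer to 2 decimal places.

kr 11.09 per share

PV(dividends) I = 8.08·e^(−0.0994·1/12) + 4.99·e^(−0.0994·2/12) = 12.9214
Fair futures F* = (S − I)·e^(rT) = (576.73 − 12.9214)·e^0.049700 = 563.8086 × 1.050956 = 592.5380
Market kr 603.63 > fair 592.5380: forward overpriced → cash-and-carry (borrow at r, buy the stock and collect the dividends, short the forward).
Profit at T = |F_mkt − F*| = |603.63 − 592.5380| = kr 11.09 per share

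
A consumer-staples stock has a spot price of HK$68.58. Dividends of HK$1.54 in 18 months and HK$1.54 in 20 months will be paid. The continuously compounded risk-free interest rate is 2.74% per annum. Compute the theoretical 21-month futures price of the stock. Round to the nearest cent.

PV(dividends) I = 1.54·e^(−0.0274·18/12) + 1.54·e^(−0.0274·20/12)
I = 1.4780 + 1.4713 = 2.9493
F = (S − I)·e^(rT) = (68.58 − 2.9493) · e^(0.0274·21/12)
= 65.6307 · e^0.047950 = 65.6307 × 1.049118 = HK$68.85

HK$68.85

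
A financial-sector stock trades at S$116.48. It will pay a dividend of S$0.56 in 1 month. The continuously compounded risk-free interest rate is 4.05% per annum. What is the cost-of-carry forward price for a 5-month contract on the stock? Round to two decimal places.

S$117.89

PV(dividends) I = 0.56·e^(−0.0405·1/12)
I = 0.5581
F = (S − I)·e^(rT) = (116.48 − 0.5581) · e^(0.0405·5/12)
= 115.9219 · e^0.016875 = 115.9219 × 1.017018 = S$117.89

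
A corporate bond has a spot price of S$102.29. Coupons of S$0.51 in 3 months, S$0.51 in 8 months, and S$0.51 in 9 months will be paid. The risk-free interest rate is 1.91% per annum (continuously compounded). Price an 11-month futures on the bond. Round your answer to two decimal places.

PV(coupons) I = 0.51·e^(−0.0191·3/12) + 0.51·e^(−0.0191·8/12) + 0.51·e^(−0.0191·9/12)
I = 0.5076 + 0.5035 + 0.5027 = 1.5138
F = (S − I)·e^(rT) = (102.29 − 1.5138) · e^(0.0191·11/12)
= 100.7762 · e^0.017508 = 100.7762 × 1.017662 = S$102.56

S$102.56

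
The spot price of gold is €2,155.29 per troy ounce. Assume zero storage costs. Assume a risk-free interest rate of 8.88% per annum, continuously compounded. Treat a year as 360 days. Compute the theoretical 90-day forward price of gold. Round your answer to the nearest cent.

€2,203.67 per troy ounce

F = S·e^(rT) = 2155.29 · e^(0.0888 × 90/360) = 2155.29 · e^0.02220000
= 2155.29 × 1.02244825 = €2,203.67 per troy ounce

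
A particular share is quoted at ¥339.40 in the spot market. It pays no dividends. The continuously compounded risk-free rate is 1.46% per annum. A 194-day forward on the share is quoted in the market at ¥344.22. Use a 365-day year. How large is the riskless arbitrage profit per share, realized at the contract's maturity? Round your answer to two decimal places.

¥2.18 per share

Fair forward: F* = S·e^(carry·T), with carry = r = 0.0146
F* = 339.40 · e^(0.0146 × 194/365) = 339.40 · e^0.007760 = 339.40 × 1.007790 = ¥342.0439
Market ¥344.22 > fair ¥342.0439: forward overpriced → cash-and-carry (buy spot, short the forward).
At maturity, profit = |F_mkt − F*| = |344.22 − 342.0439| = ¥2.18 per share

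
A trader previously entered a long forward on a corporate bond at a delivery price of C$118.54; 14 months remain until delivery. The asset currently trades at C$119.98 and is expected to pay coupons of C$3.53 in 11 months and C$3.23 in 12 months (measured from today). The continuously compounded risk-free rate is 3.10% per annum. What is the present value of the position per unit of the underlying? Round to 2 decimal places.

-C$0.91

PV(remaining coupons) I = 3.53·e^(−0.0310·11/12) + 3.23·e^(−0.0310·12/12) = 6.5625
Current forward F = (S − I)·e^(rT) = (119.98 − 6.5625)·e^(0.0310·14/12) = 113.4175 × 1.036829 = 117.5946
Value (long) = (F − K)·e^(−rT) = (117.5946 − 118.54) × 0.964480 = -0.9118
Value = -C$0.91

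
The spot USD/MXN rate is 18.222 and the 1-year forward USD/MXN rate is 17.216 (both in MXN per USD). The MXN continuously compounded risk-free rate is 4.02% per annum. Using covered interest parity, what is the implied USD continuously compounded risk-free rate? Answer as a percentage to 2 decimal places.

9.70%

F = S·e^((r_MXN − r_USD)T) ⇒ r_USD = r_MXN − ln(F/S)/T
ln(17.216/18.222) = -0.056790; /(1) = -0.056790
r_USD = 0.0402 + 0.056790 = 0.096990
r_USD = 9.70%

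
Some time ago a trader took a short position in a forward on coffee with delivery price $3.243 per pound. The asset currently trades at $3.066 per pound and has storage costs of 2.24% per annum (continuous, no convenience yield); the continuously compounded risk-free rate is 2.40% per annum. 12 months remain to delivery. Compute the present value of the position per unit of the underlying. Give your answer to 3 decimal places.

Current fair forward for the remaining 12 months: F = S·e^((r + u)·T), (r + u) = 0.0240 + 0.0224 = 0.0464
F = 3.066 · e^(0.0464 × 12/12) = 3.066 × 1.047493 = 3.2116
Value of long forward = (F − K)·e^(−rT) = (3.2116 − 3.243) · e^(−0.0240·12/12)
= -0.0314 × 0.976286 = -0.031
Short position value = −(long value) = $0.031

$0.031 per pound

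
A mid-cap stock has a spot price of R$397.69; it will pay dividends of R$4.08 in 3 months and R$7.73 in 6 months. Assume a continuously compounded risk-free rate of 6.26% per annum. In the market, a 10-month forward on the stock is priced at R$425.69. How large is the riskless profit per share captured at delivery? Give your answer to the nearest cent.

R$18.83 per share

PV(dividends) I = 4.08·e^(−0.0626·3/12) + 7.73·e^(−0.0626·6/12) = 11.5084
Fair forward F* = (S − I)·e^(rT) = (397.69 − 11.5084)·e^0.052167 = 386.1816 × 1.053552 = 406.8624
Market R$425.69 > fair 406.8624: forward overpriced → cash-and-carry (borrow at r, buy the stock and collect the dividends, short the forward).
Profit at T = |F_mkt − F*| = |425.69 − 406.8624| = R$18.83 per share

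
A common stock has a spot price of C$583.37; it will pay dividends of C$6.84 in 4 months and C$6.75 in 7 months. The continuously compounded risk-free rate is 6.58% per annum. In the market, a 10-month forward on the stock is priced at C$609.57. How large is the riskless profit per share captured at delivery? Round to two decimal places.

C$7.25 per share

PV(dividends) I = 6.84·e^(−0.0658·4/12) + 6.75·e^(−0.0658·7/12) = 13.1874
Fair forward F* = (S − I)·e^(rT) = (583.37 − 13.1874)·e^0.054833 = 570.1826 × 1.056364 = 602.3204
Market C$609.57 > fair 602.3204: forward overpriced → cash-and-carry (borrow at r, buy the stock and collect the dividends, short the forward).
Profit at T = |F_mkt − F*| = |609.57 − 602.3204| = C$7.25 per share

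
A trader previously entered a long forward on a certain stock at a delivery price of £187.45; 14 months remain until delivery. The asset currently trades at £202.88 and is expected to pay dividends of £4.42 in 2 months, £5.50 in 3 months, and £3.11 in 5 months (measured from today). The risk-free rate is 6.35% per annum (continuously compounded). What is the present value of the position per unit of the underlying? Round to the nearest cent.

PV(remaining dividends) I = 4.42·e^(−0.0635·2/12) + 5.50·e^(−0.0635·3/12) + 3.11·e^(−0.0635·5/12) = 12.8156
Current forward F = (S − I)·e^(rT) = (202.88 − 12.8156)·e^(0.0635·14/12) = 190.0644 × 1.076897 = 204.6798
Value (long) = (F − K)·e^(−rT) = (204.6798 − 187.45) × 0.928594 = 15.9995
Value = £16.00

£16.00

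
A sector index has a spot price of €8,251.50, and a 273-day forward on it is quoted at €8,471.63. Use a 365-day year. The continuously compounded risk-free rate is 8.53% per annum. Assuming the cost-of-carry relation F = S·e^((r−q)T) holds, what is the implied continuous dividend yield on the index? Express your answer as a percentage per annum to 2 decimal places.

From F = S·e^((r−q)T): (r − q) = ln(F/S)/T
ln(8471.63/8251.50) = ln(1.026678) = 0.026328
(r − q) = 0.026328 / (273/365) = 0.035200
q = r − ln(F/S)/T = 0.0853 − 0.035200 = 0.050100
q = 5.01%

5.01%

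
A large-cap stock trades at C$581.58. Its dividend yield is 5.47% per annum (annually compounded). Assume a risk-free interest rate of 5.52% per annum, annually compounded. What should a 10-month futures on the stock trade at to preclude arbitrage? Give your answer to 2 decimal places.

F = S · (1+r)^T / (1+q)^T
= 581.58 × 1.045793 / 1.045380 = 581.58 × 1.000395
F = C$581.81

C$581.81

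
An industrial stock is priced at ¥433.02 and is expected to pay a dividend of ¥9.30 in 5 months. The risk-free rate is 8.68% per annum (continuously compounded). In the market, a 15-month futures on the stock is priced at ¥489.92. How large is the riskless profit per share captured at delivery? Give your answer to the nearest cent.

PV(dividends) I = 9.30·e^(−0.0868·5/12) = 8.9697
Fair futures F* = (S − I)·e^(rT) = (433.02 − 8.9697)·e^0.108500 = 424.0503 × 1.114605 = 472.6486
Market ¥489.92 > fair 472.6486: forward overpriced → cash-and-carry (borrow at r, buy the stock and collect the dividends, short the forward).
Profit at T = |F_mkt − F*| = |489.92 − 472.6486| = ¥17.27 per share

¥17.27 per share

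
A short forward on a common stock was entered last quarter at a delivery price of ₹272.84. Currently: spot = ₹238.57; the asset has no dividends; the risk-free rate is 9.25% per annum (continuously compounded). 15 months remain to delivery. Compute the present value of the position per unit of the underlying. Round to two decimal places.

₹4.48

Current fair forward for the remaining 15 months: F = S·e^(r·T), r = 0.0925
F = 238.57 · e^(0.0925 × 15/12) = 238.57 × 1.122575 = 267.8127
Value of long forward = (F − K)·e^(−rT) = (267.8127 − 272.84) · e^(−0.0925·15/12)
= -5.0273 × 0.890809 = -4.48
Short position value = −(long value) = ₹4.48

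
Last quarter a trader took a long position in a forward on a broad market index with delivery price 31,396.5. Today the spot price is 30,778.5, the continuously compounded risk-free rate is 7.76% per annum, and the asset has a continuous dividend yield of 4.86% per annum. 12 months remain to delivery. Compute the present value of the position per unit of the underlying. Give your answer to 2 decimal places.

266.17

Current fair forward for the remaining 12 months: F = S·e^((r − q)·T), (r − q) = 0.0776 − 0.0486 = 0.0290
F = 30778.5 · e^(0.0290 × 12/12) = 30778.5 × 1.02942459 = 31684.1447
Value of long forward = (F − K)·e^(−rT) = (31684.1447 − 31396.5) · e^(−0.0776·12/12)
= 287.6447 × 0.92533449 = 266.17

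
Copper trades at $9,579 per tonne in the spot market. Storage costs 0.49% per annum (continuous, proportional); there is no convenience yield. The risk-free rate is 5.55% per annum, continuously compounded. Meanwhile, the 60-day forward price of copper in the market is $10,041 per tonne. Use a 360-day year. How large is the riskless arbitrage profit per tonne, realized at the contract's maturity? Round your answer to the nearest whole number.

$365 per tonne

Fair forward: F* = S·e^(carry·T), with carry = (r + u) = 0.0555 + 0.0049 = 0.0604
F* = 9579 · e^(0.0604 × 60/360) = 9579 · e^0.010067 = 9579 × 1.010118 = $9675.9203
Market $10041 > fair $9675.9203: forward overpriced → cash-and-carry (buy spot, short the forward).
At maturity, profit = |F_mkt − F*| = |10041 − 9675.9203| = $365 per tonne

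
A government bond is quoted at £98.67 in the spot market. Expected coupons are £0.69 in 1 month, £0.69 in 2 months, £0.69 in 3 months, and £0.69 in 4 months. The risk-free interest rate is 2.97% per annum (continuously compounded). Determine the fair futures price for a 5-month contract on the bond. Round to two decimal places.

£97.12

PV(coupons) I = 0.69·e^(−0.0297·1/12) + 0.69·e^(−0.0297·2/12) + 0.69·e^(−0.0297·3/12) + 0.69·e^(−0.0297·4/12)
I = 0.6883 + 0.6866 + 0.6849 + 0.6832 = 2.7430
F = (S − I)·e^(rT) = (98.67 − 2.7430) · e^(0.0297·5/12)
= 95.9270 · e^0.012375 = 95.9270 × 1.012452 = £97.12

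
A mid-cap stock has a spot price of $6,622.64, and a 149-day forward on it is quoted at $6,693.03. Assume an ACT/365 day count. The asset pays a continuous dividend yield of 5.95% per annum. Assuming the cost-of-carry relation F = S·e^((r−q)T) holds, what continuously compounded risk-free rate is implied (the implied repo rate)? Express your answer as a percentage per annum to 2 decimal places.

From F = S·e^((r−q)T): (r − q) = ln(F/S)/T
ln(6693.03/6622.64) = ln(1.010629) = 0.010573
(r − q) = 0.010573 / (149/365) = 0.025900
r = ln(F/S)/T + q = 0.025900 + 0.0595 = 0.085400
r = 8.54%

8.54%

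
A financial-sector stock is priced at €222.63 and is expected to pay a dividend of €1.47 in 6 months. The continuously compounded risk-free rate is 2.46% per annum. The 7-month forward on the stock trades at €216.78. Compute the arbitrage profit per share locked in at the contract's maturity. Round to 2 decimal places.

PV(dividends) I = 1.47·e^(−0.0246·6/12) = 1.4520
Fair forward F* = (S − I)·e^(rT) = (222.63 − 1.4520)·e^0.014350 = 221.1780 × 1.014453 = 224.3747
Market €216.78 < fair 224.3747: forward underpriced → reverse cash-and-carry (short the stock, invest proceeds at r, pay the dividends, go long the forward).
Profit at T = |F_mkt − F*| = |216.78 − 224.3747| = €7.59 per share

€7.59 per share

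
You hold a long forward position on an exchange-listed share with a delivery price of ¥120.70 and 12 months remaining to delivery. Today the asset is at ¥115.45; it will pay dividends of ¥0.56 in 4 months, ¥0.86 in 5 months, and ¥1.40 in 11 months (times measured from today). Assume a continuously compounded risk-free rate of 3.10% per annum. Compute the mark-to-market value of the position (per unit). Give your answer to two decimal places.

-¥4.33

PV(remaining dividends) I = 0.56·e^(−0.0310·4/12) + 0.86·e^(−0.0310·5/12) + 1.40·e^(−0.0310·11/12) = 2.7640
Current forward F = (S − I)·e^(rT) = (115.45 − 2.7640)·e^(0.0310·12/12) = 112.6860 × 1.031486 = 116.2340
Value (long) = (F − K)·e^(−rT) = (116.2340 − 120.70) × 0.969476 = -4.3297
Value = -¥4.33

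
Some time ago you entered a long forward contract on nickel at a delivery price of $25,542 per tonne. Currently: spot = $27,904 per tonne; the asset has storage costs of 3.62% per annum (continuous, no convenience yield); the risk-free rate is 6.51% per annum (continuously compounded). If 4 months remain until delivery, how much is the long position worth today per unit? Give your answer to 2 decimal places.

$3249.04 per tonne

Current fair forward for the remaining 4 months: F = S·e^((r + u)·T), (r + u) = 0.0651 + 0.0362 = 0.1013
F = 27904 · e^(0.1013 × 4/12) = 27904 × 1.03434323 = 28862.3135
Value of long forward = (F − K)·e^(−rT) = (28862.3135 − 25542) · e^(−0.0651·4/12)
= 3320.3135 × 0.97853375 = 3249.04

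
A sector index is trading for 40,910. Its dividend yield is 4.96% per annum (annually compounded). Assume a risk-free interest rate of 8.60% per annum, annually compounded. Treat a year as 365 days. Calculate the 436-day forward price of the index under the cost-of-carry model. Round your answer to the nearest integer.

F = S · (1+r)^T / (1+q)^T
= 40910 × 1.103569 / 1.059530 = 40910 × 1.041565
F = 42,610

42,610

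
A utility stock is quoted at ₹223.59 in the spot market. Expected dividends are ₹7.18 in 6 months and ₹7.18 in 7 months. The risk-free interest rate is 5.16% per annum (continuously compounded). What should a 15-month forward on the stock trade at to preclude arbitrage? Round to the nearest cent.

₹223.59

PV(dividends) I = 7.18·e^(−0.0516·6/12) + 7.18·e^(−0.0516·7/12)
I = 6.9971 + 6.9671 = 13.9642
F = (S − I)·e^(rT) = (223.59 − 13.9642) · e^(0.0516·15/12)
= 209.6258 · e^0.064500 = 209.6258 × 1.066626 = ₹223.59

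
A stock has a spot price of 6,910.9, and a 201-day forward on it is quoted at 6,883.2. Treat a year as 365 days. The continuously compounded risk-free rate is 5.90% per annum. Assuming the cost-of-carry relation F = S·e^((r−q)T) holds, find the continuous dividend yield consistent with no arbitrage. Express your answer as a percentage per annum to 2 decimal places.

6.63%

From F = S·e^((r−q)T): (r − q) = ln(F/S)/T
ln(6883.2/6910.9) = ln(0.995992) = -0.004016
(r − q) = -0.004016 / (201/365) = -0.007293
q = r − ln(F/S)/T = 0.0590 + 0.007293 = 0.066293
q = 6.63%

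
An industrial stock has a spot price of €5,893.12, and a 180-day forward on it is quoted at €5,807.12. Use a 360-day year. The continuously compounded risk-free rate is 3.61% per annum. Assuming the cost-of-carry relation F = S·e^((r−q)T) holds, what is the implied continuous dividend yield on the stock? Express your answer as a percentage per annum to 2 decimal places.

6.55%

From F = S·e^((r−q)T): (r − q) = ln(F/S)/T
ln(5807.12/5893.12) = ln(0.985407) = -0.014701
(r − q) = -0.014701 / (180/360) = -0.029402
q = r − ln(F/S)/T = 0.0361 + 0.029402 = 0.065502
q = 6.55%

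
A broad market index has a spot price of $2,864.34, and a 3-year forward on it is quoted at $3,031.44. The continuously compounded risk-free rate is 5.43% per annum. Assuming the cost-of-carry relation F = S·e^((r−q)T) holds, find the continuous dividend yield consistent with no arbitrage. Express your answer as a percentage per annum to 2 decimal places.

From F = S·e^((r−q)T): (r − q) = ln(F/S)/T
ln(3031.44/2864.34) = ln(1.058338) = 0.056700
(r − q) = 0.056700 / (3) = 0.018900
q = r − ln(F/S)/T = 0.0543 − 0.018900 = 0.035400
q = 3.54%

3.54%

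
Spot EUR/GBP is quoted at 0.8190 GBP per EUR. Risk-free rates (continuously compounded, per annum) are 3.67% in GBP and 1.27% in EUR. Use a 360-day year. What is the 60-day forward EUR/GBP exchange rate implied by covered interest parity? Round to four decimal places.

0.8223

F = S·e^((r_GBP − r_EUR)T) = 0.8190 · e^((0.0367 − 0.0127) × 60/360)
= 0.8190 · e^0.004000 = 0.8190 × 1.004008
F = 0.8223 GBP per EUR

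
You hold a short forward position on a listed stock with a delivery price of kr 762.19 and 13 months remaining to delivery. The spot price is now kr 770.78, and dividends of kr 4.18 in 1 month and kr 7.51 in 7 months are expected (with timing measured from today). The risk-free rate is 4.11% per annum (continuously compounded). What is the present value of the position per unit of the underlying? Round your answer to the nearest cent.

PV(remaining dividends) I = 4.18·e^(−0.0411·1/12) + 7.51·e^(−0.0411·7/12) = 11.4978
Current forward F = (S − I)·e^(rT) = (770.78 − 11.4978)·e^(0.0411·13/12) = 759.2822 × 1.045531 = 793.8531
Value (long) = (F − K)·e^(−rT) = (793.8531 − 762.19) × 0.956452 = 30.2842
Short position value = −(long value) = -kr 30.28

-kr 30.28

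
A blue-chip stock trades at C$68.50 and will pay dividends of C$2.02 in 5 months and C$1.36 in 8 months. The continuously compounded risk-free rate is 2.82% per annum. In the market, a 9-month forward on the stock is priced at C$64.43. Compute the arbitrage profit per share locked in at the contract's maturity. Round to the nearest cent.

C$2.13 per share

PV(dividends) I = 2.02·e^(−0.0282·5/12) + 1.36·e^(−0.0282·8/12) = 3.3311
Fair forward F* = (S − I)·e^(rT) = (68.50 − 3.3311)·e^0.021150 = 65.1689 × 1.021375 = 66.5619
Market C$64.43 < fair 66.5619: forward underpriced → reverse cash-and-carry (short the stock, invest proceeds at r, pay the dividends, go long the forward).
Profit at T = |F_mkt − F*| = |64.43 − 66.5619| = C$2.13 per share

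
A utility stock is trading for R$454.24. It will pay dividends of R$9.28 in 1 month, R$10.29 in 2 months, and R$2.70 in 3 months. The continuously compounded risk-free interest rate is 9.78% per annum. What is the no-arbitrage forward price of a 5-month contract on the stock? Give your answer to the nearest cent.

R$450.26

PV(dividends) I = 9.28·e^(−0.0978·1/12) + 10.29·e^(−0.0978·2/12) + 2.70·e^(−0.0978·3/12)
I = 9.2047 + 10.1236 + 2.6348 = 21.9631
F = (S − I)·e^(rT) = (454.24 − 21.9631) · e^(0.0978·5/12)
= 432.2769 · e^0.040750 = 432.2769 × 1.041592 = R$450.26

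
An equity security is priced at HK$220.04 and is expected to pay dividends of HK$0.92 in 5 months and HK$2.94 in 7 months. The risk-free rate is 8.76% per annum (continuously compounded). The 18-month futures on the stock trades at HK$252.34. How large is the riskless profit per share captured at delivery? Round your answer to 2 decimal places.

PV(dividends) I = 0.92·e^(−0.0876·5/12) + 2.94·e^(−0.0876·7/12) = 3.6806
Fair futures F* = (S − I)·e^(rT) = (220.04 − 3.6806)·e^0.131400 = 216.3594 × 1.140424 = 246.7415
Market HK$252.34 > fair 246.7415: forward overpriced → cash-and-carry (borrow at r, buy the stock and collect the dividends, short the forward).
Profit at T = |F_mkt − F*| = |252.34 − 246.7415| = HK$5.60 per share

HK$5.60 per share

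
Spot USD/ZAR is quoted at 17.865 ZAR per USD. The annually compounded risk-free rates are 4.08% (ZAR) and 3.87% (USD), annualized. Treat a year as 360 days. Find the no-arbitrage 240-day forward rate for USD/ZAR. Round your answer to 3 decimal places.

17.889

By covered interest parity, F = S · (1+r_ZAR)^T / (1+r_USD)^T
= 17.865 × 1.027018 / 1.025636 = 17.865 × 1.001347
F = 17.889 ZAR per USD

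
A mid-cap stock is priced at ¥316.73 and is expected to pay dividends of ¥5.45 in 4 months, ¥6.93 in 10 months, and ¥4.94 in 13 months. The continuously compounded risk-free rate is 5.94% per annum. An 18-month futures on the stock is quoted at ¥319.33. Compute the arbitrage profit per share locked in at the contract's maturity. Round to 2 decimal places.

PV(dividends) I = 5.45·e^(−0.0594·4/12) + 6.93·e^(−0.0594·10/12) + 4.94·e^(−0.0594·13/12) = 16.5706
Fair futures F* = (S − I)·e^(rT) = (316.73 − 16.5706)·e^0.089100 = 300.1594 × 1.093190 = 328.1313
Market ¥319.33 < fair 328.1313: forward underpriced → reverse cash-and-carry (short the stock, invest proceeds at r, pay the dividends, go long the forward).
Profit at T = |F_mkt − F*| = |319.33 − 328.1313| = ¥8.80 per share

¥8.80 per share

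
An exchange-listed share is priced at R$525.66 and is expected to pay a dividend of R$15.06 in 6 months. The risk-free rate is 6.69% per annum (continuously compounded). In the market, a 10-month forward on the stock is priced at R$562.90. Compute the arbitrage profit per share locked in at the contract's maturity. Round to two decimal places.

R$22.50 per share

PV(dividends) I = 15.06·e^(−0.0669·6/12) = 14.5646
Fair forward F* = (S − I)·e^(rT) = (525.66 − 14.5646)·e^0.055750 = 511.0954 × 1.057333 = 540.3980
Market R$562.90 > fair 540.3980: forward overpriced → cash-and-carry (borrow at r, buy the stock and collect the dividends, short the forward).
Profit at T = |F_mkt − F*| = |562.90 − 540.3980| = R$22.50 per share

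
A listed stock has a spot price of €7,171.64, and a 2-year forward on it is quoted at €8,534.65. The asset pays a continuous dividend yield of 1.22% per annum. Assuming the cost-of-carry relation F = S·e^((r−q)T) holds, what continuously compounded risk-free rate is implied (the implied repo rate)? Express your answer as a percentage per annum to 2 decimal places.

From F = S·e^((r−q)T): (r − q) = ln(F/S)/T
ln(8534.65/7171.64) = ln(1.190056) = 0.174000
(r − q) = 0.174000 / (2) = 0.087000
r = ln(F/S)/T + q = 0.087000 + 0.0122 = 0.099200
r = 9.92%

9.92%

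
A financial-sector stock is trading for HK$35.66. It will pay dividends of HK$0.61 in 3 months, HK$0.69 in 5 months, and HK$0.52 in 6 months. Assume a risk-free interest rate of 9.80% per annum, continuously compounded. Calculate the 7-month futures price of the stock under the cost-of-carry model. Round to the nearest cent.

HK$35.90

PV(dividends) I = 0.61·e^(−0.0980·3/12) + 0.69·e^(−0.0980·5/12) + 0.52·e^(−0.0980·6/12)
I = 0.5952 + 0.6624 + 0.4951 = 1.7527
F = (S − I)·e^(rT) = (35.66 − 1.7527) · e^(0.0980·7/12)
= 33.9073 · e^0.057167 = 33.9073 × 1.058833 = HK$35.90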